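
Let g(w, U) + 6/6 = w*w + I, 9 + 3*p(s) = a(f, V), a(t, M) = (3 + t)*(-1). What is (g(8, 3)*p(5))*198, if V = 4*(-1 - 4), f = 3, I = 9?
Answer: -71280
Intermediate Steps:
V = -20 (V = 4*(-5) = -20)
a(t, M) = -3 - t
p(s) = -5 (p(s) = -3 + (-3 - 1*3)/3 = -3 + (-3 - 3)/3 = -3 + (1/3)*(-6) = -3 - 2 = -5)
g(w, U) = 8 + w**2 (g(w, U) = -1 + (w*w + 9) = -1 + (w**2 + 9) = -1 + (9 + w**2) = 8 + w**2)
(g(8, 3)*p(5))*198 = ((8 + 8**2)*(-5))*198 = ((8 + 64)*(-5))*198 = (72*(-5))*198 = -360*198 = -71280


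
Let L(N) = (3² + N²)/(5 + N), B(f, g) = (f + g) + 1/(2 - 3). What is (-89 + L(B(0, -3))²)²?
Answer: 287296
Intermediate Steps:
B(f, g) = -1 + f + g (B(f, g) = (f + g) + 1/(-1) = (f + g) - 1 = -1 + f + g)
L(N) = (9 + N²)/(5 + N)
(-89 + L(B(0, -3))²)² = (-89 + ((9 + (-1 + 0 - 3)²)/(5 + (-1 + 0 - 3)))²)² = (-89 + ((9 + (-4)²)/(5 - 4))²)² = (-89 + ((9 + 16)/1)²)² = (-89 + (1*25)²)² = (-89 + 25²)² = (-89 + 625)² = 536² = 287296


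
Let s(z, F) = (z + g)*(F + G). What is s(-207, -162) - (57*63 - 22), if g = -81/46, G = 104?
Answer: 196400/23 ≈ 8539.1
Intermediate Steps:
g = -81/46 (g = -81*1/46 = -81/46 ≈ -1.7609)
s(z, F) = (104 + F)*(-81/46 + z) (s(z, F) = (z - 81/46)*(F + 104) = (-81/46 + z)*(104 + F) = (104 + F)*(-81/46 + z))
s(-207, -162) - (57*63 - 22) = (-4212/23 + 104*(-207) - 81/46*(-162) - 162*(-207)) - (57*63 - 22) = (-4212/23 - 21528 + 6561/23 + 33534) - (3591 - 22) = 278487/23 - 1*3569 = 278487/23 - 3569 = 196400/23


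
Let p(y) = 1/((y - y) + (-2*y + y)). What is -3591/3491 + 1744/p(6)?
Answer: -36533415/3491 ≈ -10465.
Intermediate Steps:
p(y) = -1/y (p(y) = 1/(0 - y) = 1/(-y) = -1/y)
-3591/3491 + 1744/p(6) = -3591/3491 + 1744/((-1/6)) = -3591*1/3491 + 1744/((-1*⅙)) = -3591/3491 + 1744/(-⅙) = -3591/3491 + 1744*(-6) = -3591/3491 - 10464 = -36533415/3491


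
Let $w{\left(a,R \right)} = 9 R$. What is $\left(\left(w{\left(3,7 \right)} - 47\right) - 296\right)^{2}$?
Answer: $78400$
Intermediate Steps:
$\left(\left(w{\left(3,7 \right)} - 47\right) - 296\right)^{2} = \left(\left(9 \cdot 7 - 47\right) - 296\right)^{2} = \left(\left(63 - 47\right) - 296\right)^{2} = \left(16 - 296\right)^{2} = \left(-280\right)^{2} = 78400$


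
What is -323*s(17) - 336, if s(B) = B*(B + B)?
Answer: -187030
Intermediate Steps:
s(B) = 2*B² (s(B) = B*(2*B) = 2*B²)
-323*s(17) - 336 = -646*17² - 336 = -646*289 - 336 = -323*578 - 336 = -186694 - 336 = -187030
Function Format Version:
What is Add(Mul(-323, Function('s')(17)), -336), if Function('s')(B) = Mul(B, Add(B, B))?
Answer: -187030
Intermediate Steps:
Function('s')(B) = Mul(2, Pow(B, 2)) (Function('s')(B) = Mul(B, Mul(2, B)) = Mul(2, Pow(B, 2)))
Add(Mul(-323, Function('s')(17)), -336) = Add(Mul(-323, Mul(2, Pow(17, 2))), -336) = Add(Mul(-323, Mul(2, 289)), -336) = Add(Mul(-323, 578), -336) = Add(-186694, -336) = -187030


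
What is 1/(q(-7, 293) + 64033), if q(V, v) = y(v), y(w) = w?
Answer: 1/64326 ≈ 1.5546e-5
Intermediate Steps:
q(V, v) = v
1/(q(-7, 293) + 64033) = 1/(293 + 64033) = 1/64326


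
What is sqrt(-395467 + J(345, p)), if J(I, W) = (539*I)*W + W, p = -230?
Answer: I*sqrt(43165347) ≈ 6570.0*I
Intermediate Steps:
J(I, W) = W + 539*I*W (J(I, W) = 539*I*W + W = W + 539*I*W)
sqrt(-395467 + J(345, p)) = sqrt(-395467 - 230*(1 + 539*345)) = sqrt(-395467 - 230*(1 + 185955)) = sqrt(-395467 - 230*185956) = sqrt(-395467 - 42769880) = sqrt(-43165347) = I*sqrt(43165347)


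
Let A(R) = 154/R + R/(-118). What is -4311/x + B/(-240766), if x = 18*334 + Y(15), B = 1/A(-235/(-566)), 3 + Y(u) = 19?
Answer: -3021166512596372311/4224447101084377068 ≈ -0.71516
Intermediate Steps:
Y(u) = 16 (Y(u) = -3 + 19 = 16)
A(R) = 154/R - R/118 (A(R) = 154/R + R*(-1/118) = 154/R - R/118)
B = 15695180/5821454007 (B = 1/(154/((-235/(-566))) - (-235)/(118*(-566))) = 1/(154/((-235*(-1/566))) - (-235)*(-1)/(118*566)) = 1/(154/(235/566) - 1/118*235/566) = 1/(154*(566/235) - 235/66788) = 1/(87164/235 - 235/66788) = 1/(5821454007/15695180) = 15695180/5821454007 ≈ 0.0026961)
x = 6028 (x = 18*334 + 16 = 6012 + 16 = 6028)
-4311/x + B/(-240766) = -4311/6028 + (15695180/5821454007)/(-240766) = -4311*1/6028 + (15695180/5821454007)*(-1/240766) = -4311/6028 - 7847590/700804097724681 = -3021166512596372311/4224447101084377068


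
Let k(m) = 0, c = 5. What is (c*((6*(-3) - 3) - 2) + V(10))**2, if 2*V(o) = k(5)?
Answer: 13225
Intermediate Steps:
V(o) = 0 (V(o) = (1/2)*0 = 0)
(c*((6*(-3) - 3) - 2) + V(10))**2 = (5*((6*(-3) - 3) - 2) + 0)**2 = (5*((-18 - 3) - 2) + 0)**2 = (5*(-21 - 2) + 0)**2 = (5*(-23) + 0)**2 = (-115 + 0)**2 = (-115)**2 = 13225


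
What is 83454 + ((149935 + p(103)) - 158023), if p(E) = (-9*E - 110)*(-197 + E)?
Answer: 172844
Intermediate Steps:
p(E) = (-197 + E)*(-110 - 9*E) (p(E) = (-110 - 9*E)*(-197 + E) = (-197 + E)*(-110 - 9*E))
83454 + ((149935 + p(103)) - 158023) = 83454 + ((149935 + (21670 - 9*103**2 + 1663*103)) - 158023) = 83454 + ((149935 + (21670 - 9*10609 + 171289)) - 158023) = 83454 + ((149935 + (21670 - 95481 + 171289)) - 158023) = 83454 + ((149935 + 97478) - 158023) = 83454 + (247413 - 158023) = 83454 + 89390 = 172844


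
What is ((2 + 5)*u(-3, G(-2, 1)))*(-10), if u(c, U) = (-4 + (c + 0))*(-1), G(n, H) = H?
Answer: -490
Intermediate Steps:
u(c, U) = 4 - c (u(c, U) = (-4 + c)*(-1) = 4 - c)
((2 + 5)*u(-3, G(-2, 1)))*(-10) = ((2 + 5)*(4 - 1*(-3)))*(-10) = (7*(4 + 3))*(-10) = (7*7)*(-10) = 49*(-10) = -490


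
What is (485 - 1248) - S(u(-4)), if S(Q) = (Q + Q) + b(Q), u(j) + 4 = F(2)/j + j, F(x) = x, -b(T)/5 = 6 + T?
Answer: -1517/2 ≈ -758.50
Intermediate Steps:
b(T) = -30 - 5*T (b(T) = -5*(6 + T) = -30 - 5*T)
u(j) = -4 + j + 2/j (u(j) = -4 + (2/j + j) = -4 + (j + 2/j) = -4 + j + 2/j)
S(Q) = -30 - 3*Q (S(Q) = (Q + Q) + (-30 - 5*Q) = 2*Q + (-30 - 5*Q) = -30 - 3*Q)
(485 - 1248) - S(u(-4)) = (485 - 1248) - (-30 - 3*(-4 - 4 + 2/(-4))) = -763 - (-30 - 3*(-4 - 4 + 2*(-¼))) = -763 - (-30 - 3*(-4 - 4 - ½)) = -763 - (-30 - 3*(-17/2)) = -763 - (-30 + 51/2) = -763 - 1*(-9/2) = -763 + 9/2 = -1517/2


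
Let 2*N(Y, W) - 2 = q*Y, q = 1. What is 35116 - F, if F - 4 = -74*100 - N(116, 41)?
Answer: 42571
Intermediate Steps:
N(Y, W) = 1 + Y/2 (N(Y, W) = 1 + (1*Y)/2 = 1 + Y/2)
F = -7455 (F = 4 + (-74*100 - (1 + (½)*116)) = 4 + (-7400 - (1 + 58)) = 4 + (-7400 - 1*59) = 4 + (-7400 - 59) = 4 - 7459 = -7455)
35116 - F = 35116 - 1*(-7455) = 35116 + 7455 = 42571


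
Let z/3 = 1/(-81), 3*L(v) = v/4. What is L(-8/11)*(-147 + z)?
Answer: 7940/891 ≈ 8.9113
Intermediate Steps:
L(v) = v/12 (L(v) = (v/4)/3 = v/12)
z = -1/27 (z = 3/(-81) = 3*(-1/81) = -1/27 ≈ -0.037037)
L(-8/11)*(-147 + z) = ((-8/11)/12)*(-147 - 1/27) = ((-8*1/11)/12)*(-3970/27) = ((1/12)*(-8/11))*(-3970/27) = -2/33*(-3970/27) = 7940/891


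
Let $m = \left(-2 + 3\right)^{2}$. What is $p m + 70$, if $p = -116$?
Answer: $-46$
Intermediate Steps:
$m = 1$ ($m = 1^{2} = 1$)
$p m + 70 = \left(-116\right) 1 + 70 = -116 + 70 = -46$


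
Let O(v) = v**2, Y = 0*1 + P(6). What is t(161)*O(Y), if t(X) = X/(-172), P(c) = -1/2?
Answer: -161/688 ≈ -0.23401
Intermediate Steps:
P(c) = -1/2 (P(c) = -1*1/2 = -1/2)
t(X) = -X/172 (t(X) = X*(-1/172) = -X/172)
Y = -1/2 (Y = 0*1 - 1/2 = 0 - 1/2 = -1/2 ≈ -0.50000)
t(161)*O(Y) = (-1/172*161)*(-1/2)**2 = -161/172*1/4 = -161/688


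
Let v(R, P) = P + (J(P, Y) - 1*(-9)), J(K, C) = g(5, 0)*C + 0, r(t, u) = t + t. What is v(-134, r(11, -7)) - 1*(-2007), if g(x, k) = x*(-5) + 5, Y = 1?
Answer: 2018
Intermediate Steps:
r(t, u) = 2*t
g(x, k) = 5 - 5*x (g(x, k) = -5*x + 5 = 5 - 5*x)
J(K, C) = -20*C (J(K, C) = (5 - 5*5)*C + 0 = (5 - 25)*C + 0 = -20*C + 0 = -20*C)
v(R, P) = -11 + P (v(R, P) = P + (-20*1 - 1*(-9)) = P + (-20 + 9) = P - 11 = -11 + P)
v(-134, r(11, -7)) - 1*(-2007) = (-11 + 2*11) - 1*(-2007) = (-11 + 22) + 2007 = 11 + 2007 = 2018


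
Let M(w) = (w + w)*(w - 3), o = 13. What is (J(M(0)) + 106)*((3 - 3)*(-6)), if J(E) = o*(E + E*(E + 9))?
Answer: 0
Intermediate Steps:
M(w) = 2*w*(-3 + w) (M(w) = (2*w)*(-3 + w) = 2*w*(-3 + w))
J(E) = 13*E + 13*E*(9 + E) (J(E) = 13*(E + E*(E + 9)) = 13*(E + E*(9 + E)) = 13*E + 13*E*(9 + E))
(J(M(0)) + 106)*((3 - 3)*(-6)) = (13*(2*0*(-3 + 0))*(10 + 2*0*(-3 + 0)) + 106)*((3 - 3)*(-6)) = (13*(2*0*(-3))*(10 + 2*0*(-3)) + 106)*(0*(-6)) = (13*0*(10 + 0) + 106)*0 = (13*0*10 + 106)*0 = (0 + 106)*0 = 106*0 = 0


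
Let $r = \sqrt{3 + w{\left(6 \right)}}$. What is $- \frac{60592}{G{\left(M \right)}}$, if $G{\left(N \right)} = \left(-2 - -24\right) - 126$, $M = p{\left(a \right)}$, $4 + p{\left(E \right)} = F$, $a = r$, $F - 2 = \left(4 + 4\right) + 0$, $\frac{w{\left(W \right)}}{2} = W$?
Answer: $\frac{7574}{13} \approx 582.62$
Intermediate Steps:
$w{\left(W \right)} = 2 W$
$F = 10$ ($F = 2 + \left(\left(4 + 4\right) + 0\right) = 2 + \left(8 + 0\right) = 2 + 8 = 10$)
$r = \sqrt{15}$ ($r = \sqrt{3 + 2 \cdot 6} = \sqrt{3 + 12} = \sqrt{15} \approx 3.873$)
$a = \sqrt{15} \approx 3.873$
$p{\left(E \right)} = 6$ ($p{\left(E \right)} = -4 + 10 = 6$)
$M = 6$
$G{\left(N \right)} = -104$ ($G{\left(N \right)} = \left(-2 + 24\right) - 126 = 22 - 126 = -104$)
$- \frac{60592}{G{\left(M \right)}} = - \frac{60592}{-104} = \left(-60592\right) \left(- \frac{1}{104}\right) = \frac{7574}{13}$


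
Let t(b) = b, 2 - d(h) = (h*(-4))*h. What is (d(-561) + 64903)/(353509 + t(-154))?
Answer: 441263/117785 ≈ 3.7463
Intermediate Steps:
d(h) = 2 + 4*h**2 (d(h) = 2 - h*(-4)*h = 2 - (-4*h)*h = 2 - (-4)*h**2 = 2 + 4*h**2)
(d(-561) + 64903)/(353509 + t(-154)) = ((2 + 4*(-561)**2) + 64903)/(353509 - 154) = ((2 + 4*314721) + 64903)/353355 = ((2 + 1258884) + 64903)*(1/353355) = (1258886 + 64903)*(1/353355) = 1323789*(1/353355) = 441263/117785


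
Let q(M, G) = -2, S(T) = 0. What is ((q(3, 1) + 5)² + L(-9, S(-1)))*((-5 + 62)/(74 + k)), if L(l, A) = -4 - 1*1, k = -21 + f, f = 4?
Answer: 4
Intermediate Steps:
k = -17 (k = -21 + 4 = -17)
L(l, A) = -5 (L(l, A) = -4 - 1 = -5)
((q(3, 1) + 5)² + L(-9, S(-1)))*((-5 + 62)/(74 + k)) = ((-2 + 5)² - 5)*((-5 + 62)/(74 - 17)) = (3² - 5)*(57/57) = (9 - 5)*(57*(1/57)) = 4*1 = 4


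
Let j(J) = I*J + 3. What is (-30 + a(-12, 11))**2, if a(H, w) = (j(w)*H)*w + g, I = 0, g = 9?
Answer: 173889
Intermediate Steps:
j(J) = 3 (j(J) = 0*J + 3 = 0 + 3 = 3)
a(H, w) = 9 + 3*H*w (a(H, w) = (3*H)*w + 9 = 3*H*w + 9 = 9 + 3*H*w)
(-30 + a(-12, 11))**2 = (-30 + (9 + 3*(-12)*11))**2 = (-30 + (9 - 396))**2 = (-30 - 387)**2 = (-417)**2 = 173889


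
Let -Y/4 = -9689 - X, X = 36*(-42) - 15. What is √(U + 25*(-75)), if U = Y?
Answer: √30773 ≈ 175.42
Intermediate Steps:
X = -1527 (X = -1512 - 15 = -1527)
Y = 32648 (Y = -4*(-9689 - 1*(-1527)) = -4*(-9689 + 1527) = -4*(-8162) = 32648)
U = 32648
√(U + 25*(-75)) = √(32648 + 25*(-75)) = √(32648 - 1875) = √30773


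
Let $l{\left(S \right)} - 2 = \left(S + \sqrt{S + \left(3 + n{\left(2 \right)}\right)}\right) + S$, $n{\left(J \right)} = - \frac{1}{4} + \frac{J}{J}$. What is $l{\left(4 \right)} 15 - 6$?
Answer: $144 + \frac{15 \sqrt{31}}{2} \approx 185.76$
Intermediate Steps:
$n{\left(J \right)} = \frac{3}{4}$ ($n{\left(J \right)} = \left(-1\right) \frac{1}{4} + 1 = - \frac{1}{4} + 1 = \frac{3}{4}$)
$l{\left(S \right)} = 2 + \sqrt{\frac{15}{4} + S} + 2 S$ ($l{\left(S \right)} = 2 + \left(\left(S + \sqrt{S + \left(3 + \frac{3}{4}\right)}\right) + S\right) = 2 + \left(\left(S + \sqrt{S + \frac{15}{4}}\right) + S\right) = 2 + \left(\left(S + \sqrt{\frac{15}{4} + S}\right) + S\right) = 2 + \left(\sqrt{\frac{15}{4} + S} + 2 S\right) = 2 + \sqrt{\frac{15}{4} + S} + 2 S$)
$l{\left(4 \right)} 15 - 6 = \left(2 + \frac{\sqrt{15 + 4 \cdot 4}}{2} + 2 \cdot 4\right) 15 - 6 = \left(2 + \frac{\sqrt{15 + 16}}{2} + 8\right) 15 - 6 = \left(2 + \frac{\sqrt{31}}{2} + 8\right) 15 - 6 = \left(10 + \frac{\sqrt{31}}{2}\right) 15 - 6 = \left(150 + \frac{15 \sqrt{31}}{2}\right) - 6 = 144 + \frac{15 \sqrt{31}}{2}$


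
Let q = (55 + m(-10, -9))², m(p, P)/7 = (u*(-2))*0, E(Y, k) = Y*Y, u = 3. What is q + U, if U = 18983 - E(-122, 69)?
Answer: 7124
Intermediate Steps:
E(Y, k) = Y²
U = 4099 (U = 18983 - 1*(-122)² = 18983 - 1*14884 = 18983 - 14884 = 4099)
m(p, P) = 0 (m(p, P) = 7*((3*(-2))*0) = 7*(-6*0) = 7*0 = 0)
q = 3025 (q = (55 + 0)² = 55² = 3025)
q + U = 3025 + 4099 = 7124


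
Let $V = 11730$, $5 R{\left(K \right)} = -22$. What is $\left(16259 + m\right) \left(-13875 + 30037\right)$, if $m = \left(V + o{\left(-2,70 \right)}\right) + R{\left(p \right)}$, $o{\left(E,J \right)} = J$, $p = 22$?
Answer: $\frac{2267092226}{5} \approx 4.5342 \cdot 10^{8}$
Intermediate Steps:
$R{\left(K \right)} = - \frac{22}{5}$ ($R{\left(K \right)} = \frac{1}{5} \left(-22\right) = - \frac{22}{5}$)
$m = \frac{58978}{5}$ ($m = \left(11730 + 70\right) - \frac{22}{5} = 11800 - \frac{22}{5} = \frac{58978}{5} \approx 11796.0$)
$\left(16259 + m\right) \left(-13875 + 30037\right) = \left(16259 + \frac{58978}{5}\right) \left(-13875 + 30037\right) = \frac{140273}{5} \cdot 16162 = \frac{2267092226}{5}$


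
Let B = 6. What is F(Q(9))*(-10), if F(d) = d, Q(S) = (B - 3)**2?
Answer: -90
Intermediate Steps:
Q(S) = 9 (Q(S) = (6 - 3)**2 = 3**2 = 9)
F(Q(9))*(-10) = 9*(-10) = -90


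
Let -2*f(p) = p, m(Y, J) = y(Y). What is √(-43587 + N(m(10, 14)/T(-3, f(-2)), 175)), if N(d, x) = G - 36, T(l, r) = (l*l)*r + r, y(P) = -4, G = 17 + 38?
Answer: 4*I*√2723 ≈ 208.73*I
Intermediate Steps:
G = 55
m(Y, J) = -4
f(p) = -p/2
T(l, r) = r + r*l² (T(l, r) = l²*r + r = r*l² + r = r + r*l²)
N(d, x) = 19 (N(d, x) = 55 - 36 = 19)
√(-43587 + N(m(10, 14)/T(-3, f(-2)), 175)) = √(-43587 + 19) = √(-43568) = 4*I*√2723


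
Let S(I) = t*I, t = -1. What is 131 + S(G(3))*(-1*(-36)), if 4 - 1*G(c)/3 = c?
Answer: 23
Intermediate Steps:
G(c) = 12 - 3*c
S(I) = -I
131 + S(G(3))*(-1*(-36)) = 131 + (-(12 - 3*3))*(-1*(-36)) = 131 - (12 - 9)*36 = 131 - 1*3*36 = 131 - 3*36 = 131 - 108 = 23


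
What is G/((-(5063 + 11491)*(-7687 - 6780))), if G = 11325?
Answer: 3775/79828906 ≈ 4.7289e-5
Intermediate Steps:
G/((-(5063 + 11491)*(-7687 - 6780))) = 11325/((-(5063 + 11491)*(-7687 - 6780))) = 11325/((-16554*(-14467))) = 11325/((-1*(-239486718))) = 11325/239486718 = 11325*(1/239486718) = 3775/79828906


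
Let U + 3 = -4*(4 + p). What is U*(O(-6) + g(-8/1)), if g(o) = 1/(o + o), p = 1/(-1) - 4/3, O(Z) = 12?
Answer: -5539/48 ≈ -115.40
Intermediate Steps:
p = -7/3 (p = 1*(-1) - 4*1/3 = -1 - 4/3 = -7/3 ≈ -2.3333)
U = -29/3 (U = -3 - 4*(4 - 7/3) = -3 - 4*5/3 = -3 - 20/3 = -29/3 ≈ -9.6667)
g(o) = 1/(2*o)
U*(O(-6) + g(-8/1)) = -29*(12 + 1/(2*((-8/1))))/3 = -29*(12 + 1/(2*((-8*1))))/3 = -29*(12 + (1/2)/(-8))/3 = -29*(12 + (1/2)*(-1/8))/3 = -29*(12 - 1/16)/3 = -29/3*191/16 = -5539/48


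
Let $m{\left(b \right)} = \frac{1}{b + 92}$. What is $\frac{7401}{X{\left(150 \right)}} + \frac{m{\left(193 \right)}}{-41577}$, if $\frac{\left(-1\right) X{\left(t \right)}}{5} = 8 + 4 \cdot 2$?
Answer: $- \frac{3507909701}{37918224} \approx -92.512$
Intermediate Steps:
$X{\left(t \right)} = -80$ ($X{\left(t \right)} = - 5 \left(8 + 4 \cdot 2\right) = - 5 \left(8 + 8\right) = \left(-5\right) 16 = -80$)
$m{\left(b \right)} = \frac{1}{92 + b}$
$\frac{7401}{X{\left(150 \right)}} + \frac{m{\left(193 \right)}}{-41577} = \frac{7401}{-80} + \frac{1}{\left(92 + 193\right) \left(-41577\right)} = 7401 \left(- \frac{1}{80}\right) + \frac{1}{285} \left(- \frac{1}{41577}\right) = - \frac{7401}{80} + \frac{1}{285} \left(- \frac{1}{41577}\right) = - \frac{7401}{80} - \frac{1}{11849445} = - \frac{3507909701}{37918224}$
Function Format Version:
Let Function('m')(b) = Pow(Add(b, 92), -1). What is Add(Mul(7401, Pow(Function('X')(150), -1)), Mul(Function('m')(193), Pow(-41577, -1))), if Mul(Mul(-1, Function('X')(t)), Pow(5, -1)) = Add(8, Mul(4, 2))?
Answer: Rational(-3507909701, 37918224) ≈ -92.512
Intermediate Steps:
Function('X')(t) = -80 (Function('X')(t) = Mul(-5, Add(8, Mul(4, 2))) = Mul(-5, Add(8, 8)) = Mul(-5, 16) = -80)
Function('m')(b) = Pow(Add(92, b), -1)
Add(Mul(7401, Pow(Function('X')(150), -1)), Mul(Function('m')(193), Pow(-41577, -1))) = Add(Mul(7401, Pow(-80, -1)), Mul(Pow(Add(92, 193), -1), Pow(-41577, -1))) = Add(Mul(7401, Rational(-1, 80)), Mul(Pow(285, -1), Rational(-1, 41577))) = Add(Rational(-7401, 80), Mul(Rational(1, 285), Rational(-1, 41577))) = Add(Rational(-7401, 80), Rational(-1, 11849445)) = Rational(-3507909701, 37918224)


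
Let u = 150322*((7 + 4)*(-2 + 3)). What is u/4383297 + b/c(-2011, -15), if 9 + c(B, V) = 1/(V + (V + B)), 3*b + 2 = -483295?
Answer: 1441271837672063/80521165890 ≈ 17899.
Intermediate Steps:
b = -161099 (b = -⅔ + (⅓)*(-483295) = -⅔ - 483295/3 = -161099)
c(B, V) = -9 + 1/(B + 2*V) (c(B, V) = -9 + 1/(V + (V + B)) = -9 + 1/(V + (B + V)) = -9 + 1/(B + 2*V))
u = 1653542 (u = 150322*(11*1) = 150322*11 = 1653542)
u/4383297 + b/c(-2011, -15) = 1653542/4383297 - 161099*(-2011 + 2*(-15))/(1 - 18*(-15) - 9*(-2011)) = 1653542*(1/4383297) - 161099*(-2011 - 30)/(1 + 270 + 18099) = 1653542/4383297 - 161099/(18370/(-2041)) = 1653542/4383297 - 161099/((-1/2041*18370)) = 1653542/4383297 - 161099/(-18370/2041) = 1653542/4383297 - 161099*(-2041/18370) = 1653542/4383297 + 328803059/18370 = 1441271837672063/80521165890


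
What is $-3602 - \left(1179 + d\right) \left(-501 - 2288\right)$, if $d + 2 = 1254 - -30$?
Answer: $6860127$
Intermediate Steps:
$d = 1282$ ($d = -2 + \left(1254 - -30\right) = -2 + \left(1254 + 30\right) = -2 + 1284 = 1282$)
$-3602 - \left(1179 + d\right) \left(-501 - 2288\right) = -3602 - \left(1179 + 1282\right) \left(-501 - 2288\right) = -3602 - 2461 \left(-2789\right) = -3602 - -6863729 = -3602 + 6863729 = 6860127$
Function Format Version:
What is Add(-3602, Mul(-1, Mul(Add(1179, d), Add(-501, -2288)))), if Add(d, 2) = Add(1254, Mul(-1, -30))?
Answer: 6860127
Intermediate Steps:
d = 1282 (d = Add(-2, Add(1254, Mul(-1, -30))) = Add(-2, Add(1254, 30)) = Add(-2, 1284) = 1282)
Add(-3602, Mul(-1, Mul(Add(1179, d), Add(-501, -2288)))) = Add(-3602, Mul(-1, Mul(Add(1179, 1282), Add(-501, -2288)))) = Add(-3602, Mul(-1, Mul(2461, -2789))) = Add(-3602, Mul(-1, -6863729)) = Add(-3602, 6863729) = 6860127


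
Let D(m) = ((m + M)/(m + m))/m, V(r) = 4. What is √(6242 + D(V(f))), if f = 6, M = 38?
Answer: √99893/4 ≈ 79.015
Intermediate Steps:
D(m) = (38 + m)/(2*m²) (D(m) = ((m + 38)/(m + m))/m = ((38 + m)/((2*m)))/m = ((38 + m)*(1/(2*m)))/m = ((38 + m)/(2*m))/m = (38 + m)/(2*m²))
√(6242 + D(V(f))) = √(6242 + (½)*(38 + 4)/4²) = √(6242 + (½)*(1/16)*42) = √(6242 + 21/16) = √(99893/16) = √99893/4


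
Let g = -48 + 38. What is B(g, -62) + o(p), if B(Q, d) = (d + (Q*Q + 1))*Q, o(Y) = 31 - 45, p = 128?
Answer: -404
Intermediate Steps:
o(Y) = -14
g = -10
B(Q, d) = Q*(1 + d + Q²) (B(Q, d) = (d + (Q² + 1))*Q = (d + (1 + Q²))*Q = (1 + d + Q²)*Q = Q*(1 + d + Q²))
B(g, -62) + o(p) = -10*(1 - 62 + (-10)²) - 14 = -10*(1 - 62 + 100) - 14 = -10*39 - 14 = -390 - 14 = -404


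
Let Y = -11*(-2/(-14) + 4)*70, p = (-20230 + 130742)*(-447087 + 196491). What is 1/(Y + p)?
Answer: -1/27693868342 ≈ -3.6109e-11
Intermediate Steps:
p = -27693865152 (p = 110512*(-250596) = -27693865152)
Y = -3190 (Y = -11*(-2*(-1/14) + 4)*70 = -11*(⅐ + 4)*70 = -11*29/7*70 = -319/7*70 = -3190)
1/(Y + p) = 1/(-3190 - 27693865152) = 1/(-27693868342) = -1/27693868342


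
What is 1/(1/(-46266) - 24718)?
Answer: -46266/1143602989 ≈ -4.0456e-5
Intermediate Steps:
1/(1/(-46266) - 24718) = 1/(-1/46266 - 24718) = 1/(-1143602989/46266) = -46266/1143602989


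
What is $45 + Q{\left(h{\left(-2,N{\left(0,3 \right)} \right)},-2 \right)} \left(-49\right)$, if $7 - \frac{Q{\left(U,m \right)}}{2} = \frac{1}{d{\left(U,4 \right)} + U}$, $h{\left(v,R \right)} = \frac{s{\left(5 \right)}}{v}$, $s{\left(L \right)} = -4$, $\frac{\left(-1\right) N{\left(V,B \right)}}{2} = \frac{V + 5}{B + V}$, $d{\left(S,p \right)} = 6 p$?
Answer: $- \frac{8284}{13} \approx -637.23$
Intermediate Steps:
$N{\left(V,B \right)} = - \frac{2 \left(5 + V\right)}{B + V}$ ($N{\left(V,B \right)} = - 2 \frac{V + 5}{B + V} = - 2 \frac{5 + V}{B + V} = - \frac{2 \left(5 + V\right)}{B + V}$)
$h{\left(v,R \right)} = - \frac{4}{v}$
$Q{\left(U,m \right)} = 14 - \frac{2}{24 + U}$ ($Q{\left(U,m \right)} = 14 - \frac{2}{6 \cdot 4 + U} = 14 - \frac{2}{24 + U}$)
$45 + Q{\left(h{\left(-2,N{\left(0,3 \right)} \right)},-2 \right)} \left(-49\right) = 45 + \frac{2 \left(167 + 7 \left(- \frac{4}{-2}\right)\right)}{24 - \frac{4}{-2}} \left(-49\right) = 45 + \frac{2 \left(167 + 7 \left(\left(-4\right) \left(- \frac{1}{2}\right)\right)\right)}{24 - -2} \left(-49\right) = 45 + \frac{2 \left(167 + 7 \cdot 2\right)}{24 + 2} \left(-49\right) = 45 + \frac{2 \left(167 + 14\right)}{26} \left(-49\right) = 45 + 2 \cdot \frac{1}{26} \cdot 181 \left(-49\right) = 45 + \frac{181}{13} \left(-49\right) = 45 - \frac{8869}{13} = - \frac{8284}{13}$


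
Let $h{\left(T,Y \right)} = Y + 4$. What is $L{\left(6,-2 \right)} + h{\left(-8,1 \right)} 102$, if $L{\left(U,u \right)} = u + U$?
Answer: $514$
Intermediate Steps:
$L{\left(U,u \right)} = U + u$
$h{\left(T,Y \right)} = 4 + Y$
$L{\left(6,-2 \right)} + h{\left(-8,1 \right)} 102 = \left(6 - 2\right) + \left(4 + 1\right) 102 = 4 + 5 \cdot 102 = 4 + 510 = 514$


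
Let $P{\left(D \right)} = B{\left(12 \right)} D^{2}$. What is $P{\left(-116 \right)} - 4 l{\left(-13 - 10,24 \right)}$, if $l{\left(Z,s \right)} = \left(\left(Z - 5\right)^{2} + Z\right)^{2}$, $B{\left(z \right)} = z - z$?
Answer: $-2316484$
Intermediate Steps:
$B{\left(z \right)} = 0$
$l{\left(Z,s \right)} = \left(Z + \left(-5 + Z\right)^{2}\right)^{2}$ ($l{\left(Z,s \right)} = \left(\left(-5 + Z\right)^{2} + Z\right)^{2} = \left(Z + \left(-5 + Z\right)^{2}\right)^{2}$)
$P{\left(D \right)} = 0$ ($P{\left(D \right)} = 0 D^{2} = 0$)
$P{\left(-116 \right)} - 4 l{\left(-13 - 10,24 \right)} = 0 - 4 \left(\left(-13 - 10\right) + \left(-5 - 23\right)^{2}\right)^{2} = 0 - 4 \left(-23 + \left(-5 - 23\right)^{2}\right)^{2} = 0 - 4 \left(-23 + \left(-28\right)^{2}\right)^{2} = 0 - 4 \left(-23 + 784\right)^{2} = 0 - 4 \cdot 761^{2} = 0 - 2316484 = -2316484$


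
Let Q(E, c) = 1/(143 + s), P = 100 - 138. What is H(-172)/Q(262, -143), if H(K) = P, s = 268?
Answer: -15618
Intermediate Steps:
P = -38
Q(E, c) = 1/411 (Q(E, c) = 1/(143 + 268) = 1/411)
H(K) = -38
H(-172)/Q(262, -143) = -38/1/411 = -38*411 = -15618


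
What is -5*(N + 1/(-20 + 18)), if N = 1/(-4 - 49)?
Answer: 275/106 ≈ 2.5943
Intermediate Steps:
N = -1/53 (N = 1/(-53) = -1/53 ≈ -0.018868)
-5*(N + 1/(-20 + 18)) = -5*(-1/53 + 1/(-20 + 18)) = -5*(-1/53 + 1/(-2)) = -5*(-1/53 - ½) = -5*(-55/106) = 275/106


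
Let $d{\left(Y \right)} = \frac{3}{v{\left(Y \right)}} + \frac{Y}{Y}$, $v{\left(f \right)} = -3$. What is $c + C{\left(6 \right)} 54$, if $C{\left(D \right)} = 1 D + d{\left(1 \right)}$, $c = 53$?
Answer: $377$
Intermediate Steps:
$d{\left(Y \right)} = 0$ ($d{\left(Y \right)} = \frac{3}{-3} + \frac{Y}{Y} = 3 \left(- \frac{1}{3}\right) + 1 = -1 + 1 = 0$)
$C{\left(D \right)} = D$ ($C{\left(D \right)} = 1 D + 0 = D + 0 = D$)
$c + C{\left(6 \right)} 54 = 53 + 6 \cdot 54 = 53 + 324 = 377$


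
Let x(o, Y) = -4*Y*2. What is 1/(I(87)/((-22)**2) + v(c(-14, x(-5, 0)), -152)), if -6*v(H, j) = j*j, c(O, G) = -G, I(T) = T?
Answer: -1452/5590907 ≈ -0.00025971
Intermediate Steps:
x(o, Y) = -8*Y
v(H, j) = -j**2/6 (v(H, j) = -j*j/6 = -j**2/6)
1/(I(87)/((-22)**2) + v(c(-14, x(-5, 0)), -152)) = 1/(87/((-22)**2) - 1/6*(-152)**2) = 1/(87/484 - 1/6*23104) = 1/(87*(1/484) - 11552/3) = 1/(87/484 - 11552/3) = 1/(-5590907/1452) = -1452/5590907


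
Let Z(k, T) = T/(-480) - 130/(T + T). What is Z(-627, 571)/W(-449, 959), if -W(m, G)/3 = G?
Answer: 357241/788528160 ≈ 0.00045305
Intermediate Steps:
Z(k, T) = -65/T - T/480 (Z(k, T) = T*(-1/480) - 130*1/(2*T) = -T/480 - 65/T = -65/T - T/480)
W(m, G) = -3*G
Z(-627, 571)/W(-449, 959) = (-65/571 - 1/480*571)/((-3*959)) = (-65*1/571 - 571/480)/(-2877) = (-65/571 - 571/480)*(-1/2877) = -357241/274080*(-1/2877) = 357241/788528160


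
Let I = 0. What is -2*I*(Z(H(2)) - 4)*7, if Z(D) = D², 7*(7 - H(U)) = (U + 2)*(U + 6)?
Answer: 0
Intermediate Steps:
H(U) = 7 - (2 + U)*(6 + U)/7 (H(U) = 7 - (U + 2)*(U + 6)/7 = 7 - (2 + U)*(6 + U)/7)
-2*I*(Z(H(2)) - 4)*7 = -0*((37/7 - 8/7*2 - ⅐*2²)² - 4)*7 = -0*((37/7 - 16/7 - ⅐*4)² - 4)*7 = -0*((37/7 - 16/7 - 4/7)² - 4)*7 = -0*((17/7)² - 4)*7 = -0*(289/49 - 4)*7 = -0*93/49*7 = -2*0*7 = 0*7 = 0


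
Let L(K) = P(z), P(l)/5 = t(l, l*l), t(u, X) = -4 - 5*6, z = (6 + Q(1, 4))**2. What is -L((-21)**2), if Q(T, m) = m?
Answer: 170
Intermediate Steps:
z = 100 (z = (6 + 4)**2 = 10**2 = 100)
t(u, X) = -34 (t(u, X) = -4 - 30 = -34)
P(l) = -170 (P(l) = 5*(-34) = -170)
L(K) = -170
-L((-21)**2) = -1*(-170) = 170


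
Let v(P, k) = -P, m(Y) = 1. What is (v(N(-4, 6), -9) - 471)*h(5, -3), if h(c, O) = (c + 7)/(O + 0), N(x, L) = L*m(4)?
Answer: 1908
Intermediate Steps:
N(x, L) = L (N(x, L) = L*1 = L)
h(c, O) = (7 + c)/O
(v(N(-4, 6), -9) - 471)*h(5, -3) = (-1*6 - 471)*((7 + 5)/(-3)) = (-6 - 471)*(-⅓*12) = -477*(-4) = 1908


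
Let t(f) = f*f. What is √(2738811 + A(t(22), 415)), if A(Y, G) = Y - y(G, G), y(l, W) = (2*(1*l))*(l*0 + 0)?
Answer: √2739295 ≈ 1655.1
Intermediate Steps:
y(l, W) = 0 (y(l, W) = (2*l)*(0 + 0) = (2*l)*0 = 0)
t(f) = f²
A(Y, G) = Y (A(Y, G) = Y - 1*0 = Y + 0 = Y)
√(2738811 + A(t(22), 415)) = √(2738811 + 22²) = √(2738811 + 484) = √2739295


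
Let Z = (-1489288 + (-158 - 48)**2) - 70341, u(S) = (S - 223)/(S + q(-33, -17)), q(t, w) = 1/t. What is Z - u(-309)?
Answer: -7736175885/5099 ≈ -1.5172e+6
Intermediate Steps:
u(S) = (-223 + S)/(-1/33 + S) (u(S) = (S - 223)/(S + 1/(-33)) = (-223 + S)/(S - 1/33) = (-223 + S)/(-1/33 + S))
Z = -1517193 (Z = (-1489288 + (-206)**2) - 70341 = (-1489288 + 42436) - 70341 = -1446852 - 70341 = -1517193)
Z - u(-309) = -1517193 - 33*(-223 - 309)/(-1 + 33*(-309)) = -1517193 - 33*(-532)/(-1 - 10197) = -1517193 - 33*(-532)/(-10198) = -1517193 - 33*(-1)*(-532)/10198 = -1517193 - 1*8778/5099 = -1517193 - 8778/5099 = -7736175885/5099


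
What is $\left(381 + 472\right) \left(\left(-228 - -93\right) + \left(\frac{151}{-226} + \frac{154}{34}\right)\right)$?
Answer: $- \frac{429771255}{3842} \approx -1.1186 \cdot 10^{5}$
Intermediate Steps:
$\left(381 + 472\right) \left(\left(-228 - -93\right) + \left(\frac{151}{-226} + \frac{154}{34}\right)\right) = 853 \left(\left(-228 + 93\right) + \left(151 \left(- \frac{1}{226}\right) + 154 \cdot \frac{1}{34}\right)\right) = 853 \left(-135 + \left(- \frac{151}{226} + \frac{77}{17}\right)\right) = 853 \left(-135 + \frac{14835}{3842}\right) = 853 \left(- \frac{503835}{3842}\right) = - \frac{429771255}{3842}$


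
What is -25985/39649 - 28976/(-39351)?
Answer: 126333689/1560227799 ≈ 0.080971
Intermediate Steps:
-25985/39649 - 28976/(-39351) = -25985*1/39649 - 28976*(-1/39351) = -25985/39649 + 28976/39351 = 126333689/1560227799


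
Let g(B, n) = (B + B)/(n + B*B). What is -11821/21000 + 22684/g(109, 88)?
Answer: 2850799069511/2289000 ≈ 1.2454e+6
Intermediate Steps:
g(B, n) = 2*B/(n + B²) (g(B, n) = (2*B)/(n + B²) = 2*B/(n + B²))
-11821/21000 + 22684/g(109, 88) = -11821/21000 + 22684/((2*109/(88 + 109²))) = -11821*1/21000 + 22684/((2*109/(88 + 11881))) = -11821/21000 + 22684/((2*109/11969)) = -11821/21000 + 22684/((2*109*(1/11969))) = -11821/21000 + 22684/(218/11969) = -11821/21000 + 22684*(11969/218) = -11821/21000 + 135752398/109 = 2850799069511/2289000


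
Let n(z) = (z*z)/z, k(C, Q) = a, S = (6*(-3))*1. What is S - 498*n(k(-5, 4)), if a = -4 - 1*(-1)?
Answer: 1476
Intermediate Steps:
S = -18 (S = -18*1 = -18)
a = -3 (a = -4 + 1 = -3)
k(C, Q) = -3
n(z) = z (n(z) = z**2/z = z)
S - 498*n(k(-5, 4)) = -18 - 498*(-3) = -18 + 1494 = 1476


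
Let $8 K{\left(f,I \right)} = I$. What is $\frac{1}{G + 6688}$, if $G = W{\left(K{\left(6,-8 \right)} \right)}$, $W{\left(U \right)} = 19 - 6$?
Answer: $\frac{1}{6701} \approx 0.00014923$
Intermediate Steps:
$K{\left(f,I \right)} = \frac{I}{8}$
$W{\left(U \right)} = 13$ ($W{\left(U \right)} = 19 - 6 = 13$)
$G = 13$
$\frac{1}{G + 6688} = \frac{1}{13 + 6688} = \frac{1}{6701}$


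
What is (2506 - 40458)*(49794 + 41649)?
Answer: -3470444736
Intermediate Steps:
(2506 - 40458)*(49794 + 41649) = -37952*91443 = -3470444736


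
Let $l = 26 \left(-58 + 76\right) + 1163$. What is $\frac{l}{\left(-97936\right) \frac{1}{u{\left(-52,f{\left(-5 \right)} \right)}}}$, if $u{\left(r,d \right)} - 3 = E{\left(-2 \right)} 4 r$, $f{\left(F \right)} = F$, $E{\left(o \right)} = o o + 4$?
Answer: $\frac{2709091}{97936} \approx 27.662$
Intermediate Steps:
$E{\left(o \right)} = 4 + o^{2}$ ($E{\left(o \right)} = o^{2} + 4 = 4 + o^{2}$)
$u{\left(r,d \right)} = 3 + 32 r$ ($u{\left(r,d \right)} = 3 + \left(4 + \left(-2\right)^{2}\right) 4 r = 3 + \left(4 + 4\right) 4 r = 3 + 8 \cdot 4 r = 3 + 32 r$)
$l = 1631$ ($l = 26 \cdot 18 + 1163 = 468 + 1163 = 1631$)
$\frac{l}{\left(-97936\right) \frac{1}{u{\left(-52,f{\left(-5 \right)} \right)}}} = \frac{1631}{\left(-97936\right) \frac{1}{3 + 32 \left(-52\right)}} = \frac{1631}{\left(-97936\right) \frac{1}{3 - 1664}} = \frac{1631}{\left(-97936\right) \frac{1}{-1661}} = \frac{1631}{\left(-97936\right) \left(- \frac{1}{1661}\right)} = \frac{1631}{\frac{97936}{1661}} = 1631 \cdot \frac{1661}{97936} = \frac{2709091}{97936}$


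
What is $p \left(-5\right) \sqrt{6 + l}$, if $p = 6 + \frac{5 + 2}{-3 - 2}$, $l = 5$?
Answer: $- 23 \sqrt{11} \approx -76.282$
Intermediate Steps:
$p = \frac{23}{5}$ ($p = 6 + \frac{7}{-5} = 6 + 7 \left(- \frac{1}{5}\right) = 6 - \frac{7}{5} = \frac{23}{5} \approx 4.6$)
$p \left(-5\right) \sqrt{6 + l} = \frac{23}{5} \left(-5\right) \sqrt{6 + 5} = - 23 \sqrt{11}$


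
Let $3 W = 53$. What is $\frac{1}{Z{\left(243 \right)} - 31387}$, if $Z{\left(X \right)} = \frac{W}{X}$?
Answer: $- \frac{729}{22881070} \approx -3.186 \cdot 10^{-5}$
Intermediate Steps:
$W = \frac{53}{3}$ ($W = \frac{1}{3} \cdot 53 = \frac{53}{3} \approx 17.667$)
$Z{\left(X \right)} = \frac{53}{3 X}$
$\frac{1}{Z{\left(243 \right)} - 31387} = \frac{1}{\frac{53}{3 \cdot 243} - 31387} = \frac{1}{\frac{53}{3} \cdot \frac{1}{243} - 31387} = \frac{1}{\frac{53}{729} - 31387} = \frac{1}{- \frac{22881070}{729}} = - \frac{729}{22881070}$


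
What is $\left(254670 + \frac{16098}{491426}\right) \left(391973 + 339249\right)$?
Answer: $\frac{45756756115611498}{245713} \approx 1.8622 \cdot 10^{11}$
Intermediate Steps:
$\left(254670 + \frac{16098}{491426}\right) \left(391973 + 339249\right) = \left(254670 + 16098 \cdot \frac{1}{491426}\right) 731222 = \left(254670 + \frac{8049}{245713}\right) 731222 = \frac{62575737759}{245713} \cdot 731222 = \frac{45756756115611498}{245713}$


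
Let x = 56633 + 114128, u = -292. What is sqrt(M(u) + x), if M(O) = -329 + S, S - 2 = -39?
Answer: sqrt(170395) ≈ 412.79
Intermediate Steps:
S = -37 (S = 2 - 39 = -37)
M(O) = -366 (M(O) = -329 - 37 = -366)
x = 170761
sqrt(M(u) + x) = sqrt(-366 + 170761) = sqrt(170395)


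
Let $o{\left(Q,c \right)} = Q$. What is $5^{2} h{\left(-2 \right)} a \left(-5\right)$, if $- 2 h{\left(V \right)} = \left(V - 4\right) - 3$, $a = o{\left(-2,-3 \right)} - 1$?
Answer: $\frac{3375}{2} \approx 1687.5$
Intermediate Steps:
$a = -3$ ($a = -2 - 1 = -3$)
$h{\left(V \right)} = \frac{7}{2} - \frac{V}{2}$ ($h{\left(V \right)} = - \frac{\left(V - 4\right) - 3}{2} = - \frac{\left(-4 + V\right) - 3}{2} = - \frac{-7 + V}{2} = \frac{7}{2} - \frac{V}{2}$)
$5^{2} h{\left(-2 \right)} a \left(-5\right) = 5^{2} \left(\frac{7}{2} - -1\right) \left(\left(-3\right) \left(-5\right)\right) = 25 \left(\frac{7}{2} + 1\right) 15 = 25 \cdot \frac{9}{2} \cdot 15 = 25 \cdot \frac{135}{2} = \frac{3375}{2}$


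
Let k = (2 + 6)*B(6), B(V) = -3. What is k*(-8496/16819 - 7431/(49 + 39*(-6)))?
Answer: -2961845496/3111515 ≈ -951.90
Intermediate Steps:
k = -24 (k = (2 + 6)*(-3) = 8*(-3) = -24)
k*(-8496/16819 - 7431/(49 + 39*(-6))) = -24*(-8496/16819 - 7431/(49 + 39*(-6))) = -24*(-8496*1/16819 - 7431/(49 - 234)) = -24*(-8496/16819 - 7431/(-185)) = -24*(-8496/16819 - 7431*(-1/185)) = -24*(-8496/16819 + 7431/185) = -24*123410229/3111515 = -2961845496/3111515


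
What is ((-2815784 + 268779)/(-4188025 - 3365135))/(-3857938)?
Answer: -509401/5827924596816 ≈ -8.7407e-8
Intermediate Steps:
((-2815784 + 268779)/(-4188025 - 3365135))/(-3857938) = -2547005/(-7553160)*(-1/3857938) = -2547005*(-1/7553160)*(-1/3857938) = (509401/1510632)*(-1/3857938) = -509401/5827924596816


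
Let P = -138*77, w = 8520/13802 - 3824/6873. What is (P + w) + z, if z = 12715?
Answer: 99085356553/47430573 ≈ 2089.1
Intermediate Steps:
w = 2889556/47430573 (w = 8520*(1/13802) - 3824*1/6873 = 4260/6901 - 3824/6873 = 2889556/47430573 ≈ 0.060922)
P = -10626
(P + w) + z = (-10626 + 2889556/47430573) + 12715 = -503994379142/47430573 + 12715 = 99085356553/47430573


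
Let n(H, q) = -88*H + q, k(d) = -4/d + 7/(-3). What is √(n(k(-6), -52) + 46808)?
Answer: 2*√105531/3 ≈ 216.57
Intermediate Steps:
k(d) = -7/3 - 4/d (k(d) = -4/d + 7*(-⅓) = -4/d - 7/3 = -7/3 - 4/d)
n(H, q) = q - 88*H
√(n(k(-6), -52) + 46808) = √((-52 - 88*(-7/3 - 4/(-6))) + 46808) = √((-52 - 88*(-7/3 - 4*(-⅙))) + 46808) = √((-52 - 88*(-7/3 + ⅔)) + 46808) = √((-52 - 88*(-5/3)) + 46808) = √((-52 + 440/3) + 46808) = √(284/3 + 46808) = √(140708/3) = 2*√105531/3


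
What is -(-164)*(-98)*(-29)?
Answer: 466088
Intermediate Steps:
-(-164)*(-98)*(-29) = -164*98*(-29) = -16072*(-29) = 466088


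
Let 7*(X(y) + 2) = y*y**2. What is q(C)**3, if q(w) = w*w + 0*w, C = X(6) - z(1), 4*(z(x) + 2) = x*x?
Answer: 396173052347920849/481890304 ≈ 8.2212e+8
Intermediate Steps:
X(y) = -2 + y**3/7 (X(y) = -2 + (y*y**2)/7 = -2 + y**3/7)
z(x) = -2 + x**2/4 (z(x) = -2 + (x*x)/4 = -2 + x**2/4)
C = 857/28 (C = (-2 + (1/7)*6**3) - (-2 + (1/4)*1**2) = (-2 + (1/7)*216) - (-2 + (1/4)*1) = (-2 + 216/7) - (-2 + 1/4) = 202/7 - 1*(-7/4) = 202/7 + 7/4 = 857/28 ≈ 30.607)
q(w) = w**2 (q(w) = w**2 + 0 = w**2)
q(C)**3 = ((857/28)**2)**3 = (734449/784)**3 = 396173052347920849/481890304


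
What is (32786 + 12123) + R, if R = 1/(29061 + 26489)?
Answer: 2494694951/55550 ≈ 44909.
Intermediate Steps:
R = 1/55550 ≈ 1.8002e-5
(32786 + 12123) + R = (32786 + 12123) + 1/55550 = 44909 + 1/55550 = 2494694951/55550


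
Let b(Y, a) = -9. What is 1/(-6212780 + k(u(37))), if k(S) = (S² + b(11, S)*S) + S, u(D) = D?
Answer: -1/6211707 ≈ -1.6099e-7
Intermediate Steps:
k(S) = S² - 8*S (k(S) = (S² - 9*S) + S = S² - 8*S)
1/(-6212780 + k(u(37))) = 1/(-6212780 + 37*(-8 + 37)) = 1/(-6212780 + 37*29) = 1/(-6212780 + 1073) = 1/(-6211707) = -1/6211707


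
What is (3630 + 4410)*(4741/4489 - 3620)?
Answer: -1949452680/67 ≈ -2.9096e+7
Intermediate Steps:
(3630 + 4410)*(4741/4489 - 3620) = 8040*(4741*(1/4489) - 3620) = 8040*(4741/4489 - 3620) = 8040*(-16245439/4489) = -1949452680/67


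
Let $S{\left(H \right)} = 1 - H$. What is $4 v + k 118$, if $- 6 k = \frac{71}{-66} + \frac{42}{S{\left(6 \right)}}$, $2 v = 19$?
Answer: $\frac{222113}{990} \approx 224.36$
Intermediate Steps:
$v = \frac{19}{2}$ ($v = \frac{1}{2} \cdot 19 = \frac{19}{2} \approx 9.5$)
$k = \frac{3127}{1980}$ ($k = - \frac{\frac{71}{-66} + \frac{42}{1 - 6}}{6} = - \frac{71 \left(- \frac{1}{66}\right) + \frac{42}{1 - 6}}{6} = - \frac{- \frac{71}{66} + \frac{42}{-5}}{6} = - \frac{- \frac{71}{66} + 42 \left(- \frac{1}{5}\right)}{6} = - \frac{- \frac{71}{66} - \frac{42}{5}}{6} = \left(- \frac{1}{6}\right) \left(- \frac{3127}{330}\right) = \frac{3127}{1980} \approx 1.5793$)
$4 v + k 118 = 4 \cdot \frac{19}{2} + \frac{3127}{1980} \cdot 118 = 38 + \frac{184493}{990} = \frac{222113}{990}$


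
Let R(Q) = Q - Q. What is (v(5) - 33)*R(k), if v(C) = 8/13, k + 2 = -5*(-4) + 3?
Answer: 0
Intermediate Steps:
k = 21 (k = -2 + (-5*(-4) + 3) = -2 + (20 + 3) = -2 + 23 = 21)
v(C) = 8/13 (v(C) = 8*(1/13) = 8/13)
R(Q) = 0
(v(5) - 33)*R(k) = (8/13 - 33)*0 = -421/13*0 = 0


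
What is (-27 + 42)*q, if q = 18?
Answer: 270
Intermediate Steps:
(-27 + 42)*q = (-27 + 42)*18 = 15*18 = 270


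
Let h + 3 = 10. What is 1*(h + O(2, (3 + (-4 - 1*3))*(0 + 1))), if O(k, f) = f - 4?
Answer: -1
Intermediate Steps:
h = 7 (h = -3 + 10 = 7)
O(k, f) = -4 + f
1*(h + O(2, (3 + (-4 - 1*3))*(0 + 1))) = 1*(7 + (-4 + (3 + (-4 - 1*3))*(0 + 1))) = 1*(7 + (-4 + (3 + (-4 - 3))*1)) = 1*(7 + (-4 + (3 - 7)*1)) = 1*(7 + (-4 - 4*1)) = 1*(7 + (-4 - 4)) = 1*(7 - 8) = 1*(-1) = -1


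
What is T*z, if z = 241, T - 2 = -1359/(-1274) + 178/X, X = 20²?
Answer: 107821713/127400 ≈ 846.32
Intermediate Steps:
X = 400
T = 447393/127400 (T = 2 + (-1359/(-1274) + 178/400) = 2 + (-1359*(-1/1274) + 178*(1/400)) = 2 + (1359/1274 + 89/200) = 2 + 192593/127400 = 447393/127400 ≈ 3.5117)
T*z = (447393/127400)*241 = 107821713/127400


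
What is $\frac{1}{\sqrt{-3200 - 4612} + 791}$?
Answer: $\frac{113}{90499} - \frac{6 i \sqrt{217}}{633493} \approx 0.0012486 - 0.00013952 i$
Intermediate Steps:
$\frac{1}{\sqrt{-3200 - 4612} + 791} = \frac{1}{\sqrt{-7812} + 791} = \frac{1}{6 i \sqrt{217} + 791} = \frac{1}{791 + 6 i \sqrt{217}}$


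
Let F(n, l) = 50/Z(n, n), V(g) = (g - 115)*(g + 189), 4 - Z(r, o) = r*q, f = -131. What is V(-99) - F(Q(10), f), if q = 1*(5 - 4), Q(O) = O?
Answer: -57755/3 ≈ -19252.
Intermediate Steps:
q = 1 (q = 1*1 = 1)
Z(r, o) = 4 - r
V(g) = (-115 + g)*(189 + g)
F(n, l) = 50/(4 - n)
V(-99) - F(Q(10), f) = (-21735 + (-99)**2 + 74*(-99)) - (-50)/(-4 + 10) = (-21735 + 9801 - 7326) - (-50)/6 = -19260 - (-50)/6 = -19260 - 1*(-25/3) = -19260 + 25/3 = -57755/3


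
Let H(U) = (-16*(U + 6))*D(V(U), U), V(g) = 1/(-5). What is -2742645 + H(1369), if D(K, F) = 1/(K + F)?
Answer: -4692693095/1711 ≈ -2.7427e+6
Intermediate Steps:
V(g) = -⅕
D(K, F) = 1/(F + K)
H(U) = (-96 - 16*U)/(-⅕ + U) (H(U) = (-16*(U + 6))/(U - ⅕) = (-16*(6 + U))/(-⅕ + U) = (-96 - 16*U)/(-⅕ + U))
-2742645 + H(1369) = -2742645 + 80*(-6 - 1*1369)/(-1 + 5*1369) = -2742645 + 80*(-6 - 1369)/(-1 + 6845) = -2742645 + 80*(-1375)/6844 = -2742645 + 80*(1/6844)*(-1375) = -2742645 - 27500/1711 = -4692693095/1711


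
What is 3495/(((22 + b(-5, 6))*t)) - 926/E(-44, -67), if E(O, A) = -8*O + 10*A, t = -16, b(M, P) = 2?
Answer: -125971/20352 ≈ -6.1896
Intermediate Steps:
3495/(((22 + b(-5, 6))*t)) - 926/E(-44, -67) = 3495/(((22 + 2)*(-16))) - 926/(-8*(-44) + 10*(-67)) = 3495/((24*(-16))) - 926/(352 - 670) = 3495/(-384) - 926/(-318) = 3495*(-1/384) - 926*(-1/318) = -1165/128 + 463/159 = -125971/20352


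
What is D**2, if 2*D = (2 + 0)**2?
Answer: 4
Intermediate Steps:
D = 2 (D = (2 + 0)**2/2 = (1/2)*2**2 = (1/2)*4 = 2)
D**2 = 2**2 = 4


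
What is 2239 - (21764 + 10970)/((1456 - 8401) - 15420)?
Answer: 50107969/22365 ≈ 2240.5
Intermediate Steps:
2239 - (21764 + 10970)/((1456 - 8401) - 15420) = 2239 - 32734/(-6945 - 15420) = 2239 - 32734/(-22365) = 2239 - 32734*(-1)/22365 = 2239 - 1*(-32734/22365) = 2239 + 32734/22365 = 50107969/22365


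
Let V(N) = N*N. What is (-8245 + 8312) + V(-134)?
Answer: 18023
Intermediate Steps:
V(N) = N²
(-8245 + 8312) + V(-134) = (-8245 + 8312) + (-134)² = 67 + 17956 = 18023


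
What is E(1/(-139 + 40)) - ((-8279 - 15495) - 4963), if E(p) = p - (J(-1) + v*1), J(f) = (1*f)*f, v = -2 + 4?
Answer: 2844665/99 ≈ 28734.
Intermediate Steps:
v = 2
J(f) = f² (J(f) = f*f = f²)
E(p) = -3 + p (E(p) = p - ((-1)² + 2*1) = p - (1 + 2) = p - 1*3 = p - 3 = -3 + p)
E(1/(-139 + 40)) - ((-8279 - 15495) - 4963) = (-3 + 1/(-139 + 40)) - ((-8279 - 15495) - 4963) = (-3 + 1/(-99)) - (-23774 - 4963) = (-3 - 1/99) - 1*(-28737) = -298/99 + 28737 = 2844665/99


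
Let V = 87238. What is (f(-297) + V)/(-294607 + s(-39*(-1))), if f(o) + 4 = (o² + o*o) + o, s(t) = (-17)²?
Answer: -87785/98106 ≈ -0.89480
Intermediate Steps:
s(t) = 289
f(o) = -4 + o + 2*o² (f(o) = -4 + ((o² + o*o) + o) = -4 + ((o² + o²) + o) = -4 + (2*o² + o) = -4 + (o + 2*o²) = -4 + o + 2*o²)
(f(-297) + V)/(-294607 + s(-39*(-1))) = ((-4 - 297 + 2*(-297)²) + 87238)/(-294607 + 289) = ((-4 - 297 + 2*88209) + 87238)/(-294318) = ((-4 - 297 + 176418) + 87238)*(-1/294318) = (176117 + 87238)*(-1/294318) = 263355*(-1/294318) = -87785/98106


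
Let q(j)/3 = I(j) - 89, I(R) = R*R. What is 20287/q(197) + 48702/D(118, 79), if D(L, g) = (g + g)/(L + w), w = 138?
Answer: 724126315633/9176640 ≈ 78910.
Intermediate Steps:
I(R) = R**2
D(L, g) = 2*g/(138 + L) (D(L, g) = (g + g)/(L + 138) = (2*g)/(138 + L) = 2*g/(138 + L))
q(j) = -267 + 3*j**2 (q(j) = 3*(j**2 - 89) = 3*(-89 + j**2) = -267 + 3*j**2)
20287/q(197) + 48702/D(118, 79) = 20287/(-267 + 3*197**2) + 48702/((2*79/(138 + 118))) = 20287/(-267 + 3*38809) + 48702/((2*79/256)) = 20287/(-267 + 116427) + 48702/((2*79*(1/256))) = 20287/116160 + 48702/(79/128) = 20287*(1/116160) + 48702*(128/79) = 20287/116160 + 6233856/79 = 724126315633/9176640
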